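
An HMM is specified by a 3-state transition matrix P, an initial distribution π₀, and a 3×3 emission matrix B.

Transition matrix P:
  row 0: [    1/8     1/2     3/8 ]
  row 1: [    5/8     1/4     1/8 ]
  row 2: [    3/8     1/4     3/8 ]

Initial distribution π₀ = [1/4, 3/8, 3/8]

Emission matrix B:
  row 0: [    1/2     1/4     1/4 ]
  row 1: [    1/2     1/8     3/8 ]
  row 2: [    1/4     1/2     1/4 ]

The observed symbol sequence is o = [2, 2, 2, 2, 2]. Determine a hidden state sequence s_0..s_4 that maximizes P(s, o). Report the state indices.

t=0: δ = [6.250e-02, 1.406e-01, 9.375e-02]  (obs o_0=2)
t=1: δ = [2.197e-02, 1.318e-02, 8.789e-03]  ψ = [1, 1, 2]  (obs o_1=2)
t=2: δ = [2.060e-03, 4.120e-03, 2.060e-03]  ψ = [1, 0, 0]  (obs o_2=2)
t=3: δ = [6.437e-04, 3.862e-04, 1.931e-04]  ψ = [1, 0, 0]  (obs o_3=2)
t=4: δ = [6.035e-05, 1.207e-04, 6.035e-05]  ψ = [1, 0, 0]  (obs o_4=2)
backtrack: best end state = 1; path = [1, 0, 1, 0, 1]

path = [1, 0, 1, 0, 1]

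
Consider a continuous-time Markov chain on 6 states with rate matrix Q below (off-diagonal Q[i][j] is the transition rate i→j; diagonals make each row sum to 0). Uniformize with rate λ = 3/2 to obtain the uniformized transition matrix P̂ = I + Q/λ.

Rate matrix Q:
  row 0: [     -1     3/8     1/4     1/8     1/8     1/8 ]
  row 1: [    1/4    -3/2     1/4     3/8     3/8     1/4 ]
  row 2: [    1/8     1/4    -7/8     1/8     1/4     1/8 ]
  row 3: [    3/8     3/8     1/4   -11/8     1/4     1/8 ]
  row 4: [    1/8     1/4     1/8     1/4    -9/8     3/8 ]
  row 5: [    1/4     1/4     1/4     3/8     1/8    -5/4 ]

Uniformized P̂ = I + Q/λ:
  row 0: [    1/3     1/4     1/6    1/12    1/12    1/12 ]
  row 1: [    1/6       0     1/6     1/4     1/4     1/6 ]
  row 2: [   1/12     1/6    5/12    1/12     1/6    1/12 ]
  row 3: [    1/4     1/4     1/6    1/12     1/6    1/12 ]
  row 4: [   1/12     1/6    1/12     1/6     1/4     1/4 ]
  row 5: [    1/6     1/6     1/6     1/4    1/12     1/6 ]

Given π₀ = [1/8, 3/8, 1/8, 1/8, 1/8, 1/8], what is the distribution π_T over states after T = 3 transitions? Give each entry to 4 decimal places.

t=0: π = [0.1250, 0.3750, 0.1250, 0.1250, 0.1250, 0.1250]
t=1: π = [0.1771, 0.1250, 0.1875, 0.1771, 0.1875, 0.1458]
t=2: π = [0.1797, 0.1753, 0.1979, 0.1441, 0.1658, 0.1372]
t=3: π = [0.1783, 0.1644, 0.2023, 0.1492, 0.1687, 0.1370]

π = [0.1783, 0.1644, 0.2023, 0.1492, 0.1687, 0.1370]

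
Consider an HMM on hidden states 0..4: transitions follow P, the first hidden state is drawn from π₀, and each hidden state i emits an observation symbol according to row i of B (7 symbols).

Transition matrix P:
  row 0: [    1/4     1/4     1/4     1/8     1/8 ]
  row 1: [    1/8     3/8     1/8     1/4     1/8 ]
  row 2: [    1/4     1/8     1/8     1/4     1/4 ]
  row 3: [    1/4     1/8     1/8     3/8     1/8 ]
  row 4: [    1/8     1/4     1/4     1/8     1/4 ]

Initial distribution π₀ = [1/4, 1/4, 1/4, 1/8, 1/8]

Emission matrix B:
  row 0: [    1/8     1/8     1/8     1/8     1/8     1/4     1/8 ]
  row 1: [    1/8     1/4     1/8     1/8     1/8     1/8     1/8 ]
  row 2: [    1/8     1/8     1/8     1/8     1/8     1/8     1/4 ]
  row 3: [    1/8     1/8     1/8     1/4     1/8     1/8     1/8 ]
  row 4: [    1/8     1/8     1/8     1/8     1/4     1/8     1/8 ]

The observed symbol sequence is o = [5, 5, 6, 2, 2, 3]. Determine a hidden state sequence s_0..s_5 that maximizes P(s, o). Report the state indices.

path = [0, 0, 2, 3, 3, 3]

t=0: δ = [6.250e-02, 3.125e-02, 3.125e-02, 1.562e-02, 1.562e-02]  (obs o_0=5)
t=1: δ = [3.906e-03, 1.953e-03, 1.953e-03, 9.766e-04, 9.766e-04]  ψ = [0, 0, 0, 0, 0]  (obs o_1=5)
t=2: δ = [1.221e-04, 1.221e-04, 2.441e-04, 6.104e-05, 6.104e-05]  ψ = [0, 0, 0, 0, 0]  (obs o_2=6)
t=3: δ = [7.629e-06, 5.722e-06, 3.815e-06, 7.629e-06, 7.629e-06]  ψ = [2, 1, 0, 2, 2]  (obs o_3=2)
t=4: δ = [2.384e-07, 2.682e-07, 2.384e-07, 3.576e-07, 2.384e-07]  ψ = [0, 1, 0, 3, 4]  (obs o_4=2)
t=5: δ = [1.118e-08, 1.257e-08, 7.451e-09, 3.353e-08, 7.451e-09]  ψ = [3, 1, 0, 3, 2]  (obs o_5=3)
backtrack: best end state = 3; path = [0, 0, 2, 3, 3, 3]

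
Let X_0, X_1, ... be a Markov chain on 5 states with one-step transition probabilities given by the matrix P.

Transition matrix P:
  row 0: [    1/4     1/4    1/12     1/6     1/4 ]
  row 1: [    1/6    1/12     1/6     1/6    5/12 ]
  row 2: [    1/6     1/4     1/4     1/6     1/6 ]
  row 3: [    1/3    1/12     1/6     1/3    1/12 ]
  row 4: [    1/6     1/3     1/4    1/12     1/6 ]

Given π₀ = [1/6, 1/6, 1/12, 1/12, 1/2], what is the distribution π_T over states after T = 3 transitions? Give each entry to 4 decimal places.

t=0: π = [0.1667, 0.1667, 0.0833, 0.0833, 0.5000]
t=1: π = [0.1944, 0.2500, 0.2014, 0.1389, 0.2153]
t=2: π = [0.2060, 0.2031, 0.1852, 0.1719, 0.2338]
t=3: π = [0.2125, 0.2070, 0.1844, 0.1758, 0.2203]

π = [0.2125, 0.2070, 0.1844, 0.1758, 0.2203]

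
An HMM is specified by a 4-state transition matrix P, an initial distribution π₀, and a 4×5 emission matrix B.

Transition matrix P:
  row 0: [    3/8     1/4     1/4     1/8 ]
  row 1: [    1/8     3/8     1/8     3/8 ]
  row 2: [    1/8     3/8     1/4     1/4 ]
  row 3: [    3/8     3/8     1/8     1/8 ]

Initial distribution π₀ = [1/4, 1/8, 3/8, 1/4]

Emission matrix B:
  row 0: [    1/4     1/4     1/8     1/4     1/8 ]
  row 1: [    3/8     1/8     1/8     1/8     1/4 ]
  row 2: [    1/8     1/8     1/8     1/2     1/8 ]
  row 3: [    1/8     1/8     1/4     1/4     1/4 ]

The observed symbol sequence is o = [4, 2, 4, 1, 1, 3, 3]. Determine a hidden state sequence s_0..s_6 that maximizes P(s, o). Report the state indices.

path = [3, 1, 3, 0, 0, 2, 2]

t=0: δ = [3.125e-02, 3.125e-02, 4.688e-02, 6.250e-02]  (obs o_0=4)
t=1: δ = [2.930e-03, 2.930e-03, 1.465e-03, 2.930e-03]  ψ = [3, 3, 2, 1]  (obs o_1=2)
t=2: δ = [1.373e-04, 2.747e-04, 9.155e-05, 2.747e-04]  ψ = [0, 1, 0, 1]  (obs o_2=4)
t=3: δ = [2.575e-05, 1.287e-05, 4.292e-06, 1.287e-05]  ψ = [3, 1, 0, 1]  (obs o_3=1)
t=4: δ = [2.414e-06, 8.047e-07, 8.047e-07, 6.035e-07]  ψ = [0, 0, 0, 1]  (obs o_4=1)
t=5: δ = [2.263e-07, 7.544e-08, 3.017e-07, 7.544e-08]  ψ = [0, 0, 0, 0]  (obs o_5=3)
t=6: δ = [2.122e-08, 1.414e-08, 3.772e-08, 1.886e-08]  ψ = [0, 2, 2, 2]  (obs o_6=3)
backtrack: best end state = 2; path = [3, 1, 3, 0, 0, 2, 2]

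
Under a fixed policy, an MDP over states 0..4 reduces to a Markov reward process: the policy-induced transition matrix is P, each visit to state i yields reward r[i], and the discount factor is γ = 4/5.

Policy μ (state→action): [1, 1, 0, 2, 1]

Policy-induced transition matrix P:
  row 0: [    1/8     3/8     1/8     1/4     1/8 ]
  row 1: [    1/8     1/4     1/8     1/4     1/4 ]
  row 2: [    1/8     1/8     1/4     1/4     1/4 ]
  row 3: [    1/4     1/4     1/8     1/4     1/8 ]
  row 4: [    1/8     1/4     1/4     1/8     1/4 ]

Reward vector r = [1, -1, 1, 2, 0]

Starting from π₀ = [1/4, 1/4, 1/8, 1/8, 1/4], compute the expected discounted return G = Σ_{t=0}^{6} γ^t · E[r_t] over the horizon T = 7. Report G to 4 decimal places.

t=0: π = [0.2500, 0.2500, 0.1250, 0.1250, 0.2500], E[r] = 0.3750, γ^t·E[r] = 0.375000, running G = 0.375000
t=1: π = [0.1406, 0.2656, 0.1719, 0.2188, 0.2031], E[r] = 0.4844, γ^t·E[r] = 0.387500, running G = 0.762500
t=2: π = [0.1523, 0.2461, 0.1719, 0.2246, 0.2051], E[r] = 0.5273, γ^t·E[r] = 0.337500, running G = 1.100000
t=3: π = [0.1531, 0.2476, 0.1721, 0.2244, 0.2029], E[r] = 0.5264, γ^t·E[r] = 0.269500, running G = 1.369500
t=4: π = [0.1530, 0.2476, 0.1719, 0.2246, 0.2028], E[r] = 0.5266, γ^t·E[r] = 0.215688, running G = 1.585188
t=5: π = [0.1531, 0.2476, 0.1718, 0.2246, 0.2028], E[r] = 0.5266, γ^t·E[r] = 0.172545, running G = 1.757733
t=6: π = [0.1531, 0.2477, 0.1718, 0.2247, 0.2028], E[r] = 0.5266, γ^t·E[r] = 0.138034, running G = 1.895766

G = 1.8958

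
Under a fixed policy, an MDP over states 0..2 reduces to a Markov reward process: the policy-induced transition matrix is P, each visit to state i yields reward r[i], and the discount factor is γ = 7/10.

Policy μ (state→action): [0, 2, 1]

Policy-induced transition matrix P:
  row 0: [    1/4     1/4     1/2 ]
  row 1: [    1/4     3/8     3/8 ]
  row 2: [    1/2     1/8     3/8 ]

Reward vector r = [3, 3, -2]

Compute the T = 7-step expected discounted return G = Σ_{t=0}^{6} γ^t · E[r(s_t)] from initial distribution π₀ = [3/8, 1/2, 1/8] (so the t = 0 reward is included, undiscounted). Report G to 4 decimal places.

t=0: π = [0.3750, 0.5000, 0.1250], E[r] = 2.3750, γ^t·E[r] = 2.375000, running G = 2.375000
t=1: π = [0.2813, 0.2969, 0.4219], E[r] = 0.8906, γ^t·E[r] = 0.623438, running G = 2.998438
t=2: π = [0.3555, 0.2344, 0.4102], E[r] = 0.9492, γ^t·E[r] = 0.465117, running G = 3.463555
t=3: π = [0.3525, 0.2280, 0.4194], E[r] = 0.9028, γ^t·E[r] = 0.309671, running G = 3.773226
t=4: π = [0.3549, 0.2261, 0.4191], E[r] = 0.9047, γ^t·E[r] = 0.217210, running G = 3.990436
t=5: π = [0.3548, 0.2259, 0.4194], E[r] = 0.9032, γ^t·E[r] = 0.151803, running G = 4.142239
t=6: π = [0.3548, 0.2258, 0.4193], E[r] = 0.9033, γ^t·E[r] = 0.106269, running G = 4.248508

G = 4.2485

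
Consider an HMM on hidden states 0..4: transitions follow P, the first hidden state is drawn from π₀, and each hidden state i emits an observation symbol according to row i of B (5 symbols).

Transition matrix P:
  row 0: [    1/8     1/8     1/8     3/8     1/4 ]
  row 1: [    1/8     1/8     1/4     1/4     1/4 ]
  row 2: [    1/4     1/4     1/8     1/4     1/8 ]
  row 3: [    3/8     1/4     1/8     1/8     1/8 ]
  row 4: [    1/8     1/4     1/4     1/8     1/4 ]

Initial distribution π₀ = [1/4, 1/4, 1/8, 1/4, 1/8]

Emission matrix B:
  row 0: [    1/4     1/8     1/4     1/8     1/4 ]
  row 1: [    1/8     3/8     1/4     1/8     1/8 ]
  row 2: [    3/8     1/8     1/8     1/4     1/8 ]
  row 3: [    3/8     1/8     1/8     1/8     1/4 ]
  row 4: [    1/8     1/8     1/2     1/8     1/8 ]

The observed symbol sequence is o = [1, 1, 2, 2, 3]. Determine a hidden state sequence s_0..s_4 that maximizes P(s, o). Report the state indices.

t=0: δ = [3.125e-02, 9.375e-02, 1.562e-02, 3.125e-02, 1.562e-02]  (obs o_0=1)
t=1: δ = [1.465e-03, 4.395e-03, 2.930e-03, 2.930e-03, 2.930e-03]  ψ = [1, 1, 1, 1, 1]  (obs o_1=1)
t=2: δ = [2.747e-04, 1.831e-04, 1.373e-04, 1.373e-04, 5.493e-04]  ψ = [3, 2, 1, 1, 1]  (obs o_2=2)
t=3: δ = [1.717e-05, 3.433e-05, 1.717e-05, 1.287e-05, 6.866e-05]  ψ = [4, 4, 4, 0, 4]  (obs o_3=2)
t=4: δ = [1.073e-06, 2.146e-06, 4.292e-06, 1.073e-06, 2.146e-06]  ψ = [4, 4, 4, 1, 4]  (obs o_4=3)
backtrack: best end state = 2; path = [1, 1, 4, 4, 2]

path = [1, 1, 4, 4, 2]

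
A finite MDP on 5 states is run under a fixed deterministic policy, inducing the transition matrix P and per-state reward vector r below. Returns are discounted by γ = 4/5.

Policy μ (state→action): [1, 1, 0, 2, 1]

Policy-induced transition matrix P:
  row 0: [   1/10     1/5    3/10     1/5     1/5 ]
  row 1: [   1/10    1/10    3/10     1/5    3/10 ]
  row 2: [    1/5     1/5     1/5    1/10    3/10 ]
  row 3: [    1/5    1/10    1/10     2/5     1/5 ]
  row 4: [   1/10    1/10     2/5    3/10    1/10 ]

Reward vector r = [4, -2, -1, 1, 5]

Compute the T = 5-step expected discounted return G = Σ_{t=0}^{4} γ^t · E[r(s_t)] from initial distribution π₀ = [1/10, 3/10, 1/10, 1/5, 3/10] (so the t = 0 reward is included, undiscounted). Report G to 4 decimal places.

t=0: π = [0.1000, 0.3000, 0.1000, 0.2000, 0.3000], E[r] = 1.4000, γ^t·E[r] = 1.400000, running G = 1.400000
t=1: π = [0.1300, 0.1200, 0.2800, 0.2600, 0.2100], E[r] = 1.3100, γ^t·E[r] = 1.048000, running G = 2.448000
t=2: π = [0.1540, 0.1410, 0.2410, 0.2450, 0.2190], E[r] = 1.4330, γ^t·E[r] = 0.917120, running G = 3.365120
t=3: π = [0.1486, 0.1395, 0.2488, 0.2468, 0.2163], E[r] = 1.3949, γ^t·E[r] = 0.714189, running G = 4.079309
t=4: π = [0.1496, 0.1397, 0.2474, 0.2461, 0.2172], E[r] = 1.4035, γ^t·E[r] = 0.574865, running G = 4.654174

G = 4.6542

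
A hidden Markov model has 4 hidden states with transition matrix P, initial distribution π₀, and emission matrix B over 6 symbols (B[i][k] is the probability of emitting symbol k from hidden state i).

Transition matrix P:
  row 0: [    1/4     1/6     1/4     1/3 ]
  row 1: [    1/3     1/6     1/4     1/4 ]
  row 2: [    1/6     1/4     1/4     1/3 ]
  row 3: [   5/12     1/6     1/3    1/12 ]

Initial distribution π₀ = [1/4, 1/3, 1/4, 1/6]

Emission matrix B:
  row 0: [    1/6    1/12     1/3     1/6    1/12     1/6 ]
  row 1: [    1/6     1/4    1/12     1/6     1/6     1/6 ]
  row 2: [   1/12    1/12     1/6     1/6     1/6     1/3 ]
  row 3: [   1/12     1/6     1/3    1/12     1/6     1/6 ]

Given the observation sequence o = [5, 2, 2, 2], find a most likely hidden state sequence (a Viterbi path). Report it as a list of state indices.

t=0: δ = [4.167e-02, 5.556e-02, 8.333e-02, 2.778e-02]  (obs o_0=5)
t=1: δ = [6.173e-03, 1.736e-03, 3.472e-03, 9.259e-03]  ψ = [1, 2, 2, 2]  (obs o_1=2)
t=2: δ = [1.286e-03, 1.286e-04, 5.144e-04, 6.859e-04]  ψ = [3, 3, 3, 0]  (obs o_2=2)
t=3: δ = [1.072e-04, 1.786e-05, 5.358e-05, 1.429e-04]  ψ = [0, 0, 0, 0]  (obs o_3=2)
backtrack: best end state = 3; path = [2, 3, 0, 3]

path = [2, 3, 0, 3]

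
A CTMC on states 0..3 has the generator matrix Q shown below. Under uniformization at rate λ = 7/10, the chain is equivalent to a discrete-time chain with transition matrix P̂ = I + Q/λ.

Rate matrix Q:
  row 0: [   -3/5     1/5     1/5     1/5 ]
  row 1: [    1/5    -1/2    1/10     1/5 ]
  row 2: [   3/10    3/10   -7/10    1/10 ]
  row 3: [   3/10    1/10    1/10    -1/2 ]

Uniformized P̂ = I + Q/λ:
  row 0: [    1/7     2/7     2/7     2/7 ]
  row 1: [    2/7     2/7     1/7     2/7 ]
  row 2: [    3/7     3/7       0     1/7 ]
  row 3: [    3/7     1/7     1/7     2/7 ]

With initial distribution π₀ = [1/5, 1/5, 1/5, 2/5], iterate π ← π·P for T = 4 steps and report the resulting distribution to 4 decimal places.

π = [0.3022, 0.2713, 0.1637, 0.2628]

t=0: π = [0.2000, 0.2000, 0.2000, 0.4000]
t=1: π = [0.3429, 0.2571, 0.1429, 0.2571]
t=2: π = [0.2939, 0.2694, 0.1714, 0.2653]
t=3: π = [0.3061, 0.2723, 0.1603, 0.2612]
t=4: π = [0.3022, 0.2713, 0.1637, 0.2628]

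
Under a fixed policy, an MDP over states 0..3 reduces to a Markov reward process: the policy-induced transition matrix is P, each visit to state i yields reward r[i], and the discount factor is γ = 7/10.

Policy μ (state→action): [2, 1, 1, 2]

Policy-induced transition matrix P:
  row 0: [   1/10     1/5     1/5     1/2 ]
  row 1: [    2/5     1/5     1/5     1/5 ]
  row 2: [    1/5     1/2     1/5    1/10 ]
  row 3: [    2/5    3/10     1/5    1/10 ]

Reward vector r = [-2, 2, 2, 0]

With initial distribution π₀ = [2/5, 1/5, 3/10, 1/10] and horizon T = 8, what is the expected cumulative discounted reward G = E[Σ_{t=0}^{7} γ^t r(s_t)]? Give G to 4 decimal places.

G = 1.1776

t=0: π = [0.4000, 0.2000, 0.3000, 0.1000], E[r] = 0.2000, γ^t·E[r] = 0.200000, running G = 0.200000
t=1: π = [0.2200, 0.3000, 0.2000, 0.2800], E[r] = 0.5600, γ^t·E[r] = 0.392000, running G = 0.592000
t=2: π = [0.2940, 0.2880, 0.2000, 0.2180], E[r] = 0.3880, γ^t·E[r] = 0.190120, running G = 0.782120
t=3: π = [0.2718, 0.2818, 0.2000, 0.2464], E[r] = 0.4200, γ^t·E[r] = 0.144060, running G = 0.926180
t=4: π = [0.2785, 0.2846, 0.2000, 0.2369], E[r] = 0.4124, γ^t·E[r] = 0.099008, running G = 1.025188
t=5: π = [0.2765, 0.2837, 0.2000, 0.2398], E[r] = 0.4145, γ^t·E[r] = 0.069658, running G = 1.094845
t=6: π = [0.2771, 0.2840, 0.2000, 0.2390], E[r] = 0.4138, γ^t·E[r] = 0.048689, running G = 1.143534
t=7: π = [0.2769, 0.2839, 0.2000, 0.2392], E[r] = 0.4140, γ^t·E[r] = 0.034097, running G = 1.177631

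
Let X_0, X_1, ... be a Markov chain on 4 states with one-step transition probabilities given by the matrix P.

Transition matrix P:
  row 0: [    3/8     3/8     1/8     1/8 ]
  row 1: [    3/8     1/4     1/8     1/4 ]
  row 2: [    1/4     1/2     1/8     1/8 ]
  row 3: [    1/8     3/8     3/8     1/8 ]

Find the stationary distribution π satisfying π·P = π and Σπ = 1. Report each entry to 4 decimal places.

Balance equations π_j = Σ_i π_i·P[i][j]:
  π_0 = 3/8·π_0 + 3/8·π_1 + 1/4·π_2 + 1/8·π_3
  π_1 = 3/8·π_0 + 1/4·π_1 + 1/2·π_2 + 3/8·π_3
  π_2 = 1/8·π_0 + 1/8·π_1 + 1/8·π_2 + 3/8·π_3
  normalize: π_0 + π_1 + π_2 + π_3 = 1
Solving the linear system gives exactly π = [179/574, 101/287, 48/287, 97/574].

π = [0.3118, 0.3519, 0.1672, 0.1690]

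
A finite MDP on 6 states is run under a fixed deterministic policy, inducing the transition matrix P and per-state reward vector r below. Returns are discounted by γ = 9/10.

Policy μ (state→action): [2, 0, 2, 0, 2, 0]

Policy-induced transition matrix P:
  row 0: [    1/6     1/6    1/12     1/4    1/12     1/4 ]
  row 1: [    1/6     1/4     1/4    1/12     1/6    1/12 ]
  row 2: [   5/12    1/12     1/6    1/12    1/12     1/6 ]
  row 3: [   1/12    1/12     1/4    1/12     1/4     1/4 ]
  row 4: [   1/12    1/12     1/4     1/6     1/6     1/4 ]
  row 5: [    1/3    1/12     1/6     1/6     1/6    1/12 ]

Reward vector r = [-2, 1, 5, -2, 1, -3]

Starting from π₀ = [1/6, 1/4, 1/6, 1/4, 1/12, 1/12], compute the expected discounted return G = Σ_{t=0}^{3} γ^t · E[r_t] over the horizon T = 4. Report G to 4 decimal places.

t=0: π = [0.1667, 0.2500, 0.1667, 0.2500, 0.0833, 0.0833], E[r] = 0.0833, γ^t·E[r] = 0.083333, running G = 0.083333
t=1: π = [0.1944, 0.1389, 0.2014, 0.1250, 0.1597, 0.1806], E[r] = 0.1250, γ^t·E[r] = 0.112500, running G = 0.195833
t=2: π = [0.2234, 0.1227, 0.1858, 0.1441, 0.1441, 0.1800], E[r] = -0.0793, γ^t·E[r] = -0.064219, running G = 0.131615
t=3: π = [0.2191, 0.1224, 0.1823, 0.1476, 0.1446, 0.1841], E[r] = -0.1071, γ^t·E[r] = -0.078082, running G = 0.053533

G = 0.0535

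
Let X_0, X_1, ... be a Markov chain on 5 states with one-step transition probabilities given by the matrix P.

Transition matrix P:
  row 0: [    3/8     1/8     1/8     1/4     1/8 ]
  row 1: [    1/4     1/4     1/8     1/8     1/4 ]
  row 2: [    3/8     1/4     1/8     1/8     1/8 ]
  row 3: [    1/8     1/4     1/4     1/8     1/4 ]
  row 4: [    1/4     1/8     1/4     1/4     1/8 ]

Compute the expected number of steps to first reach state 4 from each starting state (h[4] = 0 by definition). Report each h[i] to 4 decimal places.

First-step conditioning: h[4] = 0; for i ≠ 4, h[i] = 1 + Σ_k P[i][k]·h[k].
  h[0] = 1 + 3/8·h[0] + 1/8·h[1] + 1/8·h[2] + 1/4·h[3]
  h[1] = 1 + 1/4·h[0] + 1/4·h[1] + 1/8·h[2] + 1/8·h[3]
  h[2] = 1 + 3/8·h[0] + 1/4·h[1] + 1/8·h[2] + 1/8·h[3]
  h[3] = 1 + 1/8·h[0] + 1/4·h[1] + 1/4·h[2] + 1/8·h[3]
Solving the 4×4 linear system over states ≠ 4 gives exactly h = [64/11, 56/11, 64/11, 56/11, 0] (h[4] = 0 is the target).

h = [5.8182, 5.0909, 5.8182, 5.0909, 0.0000]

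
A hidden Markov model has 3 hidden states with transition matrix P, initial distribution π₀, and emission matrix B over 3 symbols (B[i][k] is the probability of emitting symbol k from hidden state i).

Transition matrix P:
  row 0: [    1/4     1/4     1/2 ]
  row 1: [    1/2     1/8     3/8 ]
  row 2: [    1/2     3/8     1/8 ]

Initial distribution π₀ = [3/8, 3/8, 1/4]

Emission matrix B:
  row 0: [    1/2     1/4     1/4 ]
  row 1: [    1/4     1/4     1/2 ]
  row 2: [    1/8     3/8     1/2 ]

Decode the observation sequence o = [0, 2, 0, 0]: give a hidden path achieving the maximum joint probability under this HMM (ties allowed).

t=0: δ = [1.875e-01, 9.375e-02, 3.125e-02]  (obs o_0=0)
t=1: δ = [1.172e-02, 2.344e-02, 4.688e-02]  ψ = [0, 0, 0]  (obs o_1=2)
t=2: δ = [1.172e-02, 4.395e-03, 1.099e-03]  ψ = [2, 2, 1]  (obs o_2=0)
t=3: δ = [1.465e-03, 7.324e-04, 7.324e-04]  ψ = [0, 0, 0]  (obs o_3=0)
backtrack: best end state = 0; path = [0, 2, 0, 0]

path = [0, 2, 0, 0]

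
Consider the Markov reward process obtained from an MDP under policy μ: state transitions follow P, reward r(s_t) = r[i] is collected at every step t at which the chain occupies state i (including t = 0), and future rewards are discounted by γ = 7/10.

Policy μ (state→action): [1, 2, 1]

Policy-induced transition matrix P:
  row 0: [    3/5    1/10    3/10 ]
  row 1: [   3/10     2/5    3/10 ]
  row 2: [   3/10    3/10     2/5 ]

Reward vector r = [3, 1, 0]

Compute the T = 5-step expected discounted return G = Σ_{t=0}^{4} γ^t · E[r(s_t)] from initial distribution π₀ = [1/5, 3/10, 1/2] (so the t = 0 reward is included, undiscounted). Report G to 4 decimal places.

t=0: π = [0.2000, 0.3000, 0.5000], E[r] = 0.9000, γ^t·E[r] = 0.900000, running G = 0.900000
t=1: π = [0.3600, 0.2900, 0.3500], E[r] = 1.3700, γ^t·E[r] = 0.959000, running G = 1.859000
t=2: π = [0.4080, 0.2570, 0.3350], E[r] = 1.4810, γ^t·E[r] = 0.725690, running G = 2.584690
t=3: π = [0.4224, 0.2441, 0.3335], E[r] = 1.5113, γ^t·E[r] = 0.518376, running G = 3.103066
t=4: π = [0.4267, 0.2399, 0.3334], E[r] = 1.5201, γ^t·E[r] = 0.364974, running G = 3.468040

G = 3.4680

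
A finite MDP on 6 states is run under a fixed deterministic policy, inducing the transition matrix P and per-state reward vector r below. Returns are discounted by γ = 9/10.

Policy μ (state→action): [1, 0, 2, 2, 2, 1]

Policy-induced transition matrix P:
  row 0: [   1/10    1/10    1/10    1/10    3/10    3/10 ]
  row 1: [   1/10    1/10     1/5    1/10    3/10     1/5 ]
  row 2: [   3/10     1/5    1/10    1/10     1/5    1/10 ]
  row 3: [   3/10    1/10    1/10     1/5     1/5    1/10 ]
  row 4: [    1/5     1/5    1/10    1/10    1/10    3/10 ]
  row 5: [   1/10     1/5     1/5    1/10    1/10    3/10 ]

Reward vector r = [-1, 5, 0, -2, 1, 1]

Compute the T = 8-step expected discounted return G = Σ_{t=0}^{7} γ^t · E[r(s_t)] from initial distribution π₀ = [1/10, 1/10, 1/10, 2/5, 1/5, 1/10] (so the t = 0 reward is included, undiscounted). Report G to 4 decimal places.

G = 3.4890

t=0: π = [0.1000, 0.1000, 0.1000, 0.4000, 0.2000, 0.1000], E[r] = -0.1000, γ^t·E[r] = -0.100000, running G = -0.100000
t=1: π = [0.2200, 0.1400, 0.1200, 0.1400, 0.1900, 0.1900], E[r] = 0.5800, γ^t·E[r] = 0.522000, running G = 0.422000
t=2: π = [0.1710, 0.1500, 0.1330, 0.1140, 0.1980, 0.2340], E[r] = 0.7830, γ^t·E[r] = 0.634230, running G = 1.056230
t=3: π = [0.1692, 0.1565, 0.1384, 0.1114, 0.1889, 0.2356], E[r] = 0.8150, γ^t·E[r] = 0.594135, running G = 1.650365
t=4: π = [0.1689, 0.1563, 0.1392, 0.1111, 0.1901, 0.2344], E[r] = 0.8148, γ^t·E[r] = 0.534610, running G = 2.184975
t=5: π = [0.1691, 0.1564, 0.1391, 0.1111, 0.1901, 0.2343], E[r] = 0.8149, γ^t·E[r] = 0.481199, running G = 2.666174
t=6: π = [0.1690, 0.1563, 0.1391, 0.1111, 0.1901, 0.2343], E[r] = 0.8149, γ^t·E[r] = 0.433064, running G = 3.099237
t=7: π = [0.1690, 0.1564, 0.1391, 0.1111, 0.1901, 0.2343], E[r] = 0.8149, γ^t·E[r] = 0.389768, running G = 3.489005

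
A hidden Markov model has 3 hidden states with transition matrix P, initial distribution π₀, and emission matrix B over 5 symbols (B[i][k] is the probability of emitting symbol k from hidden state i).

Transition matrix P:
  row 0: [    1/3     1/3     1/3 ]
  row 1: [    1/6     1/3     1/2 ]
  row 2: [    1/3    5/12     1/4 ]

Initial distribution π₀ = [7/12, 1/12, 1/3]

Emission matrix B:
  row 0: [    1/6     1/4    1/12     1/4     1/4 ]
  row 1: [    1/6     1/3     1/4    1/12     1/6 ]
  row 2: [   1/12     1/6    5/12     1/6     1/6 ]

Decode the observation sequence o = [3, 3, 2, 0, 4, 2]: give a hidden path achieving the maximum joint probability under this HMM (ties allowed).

path = [0, 0, 2, 1, 1, 2]

t=0: δ = [1.458e-01, 6.944e-03, 5.556e-02]  (obs o_0=3)
t=1: δ = [1.215e-02, 4.051e-03, 8.102e-03]  ψ = [0, 0, 0]  (obs o_1=3)
t=2: δ = [3.376e-04, 1.013e-03, 1.688e-03]  ψ = [0, 0, 0]  (obs o_2=2)
t=3: δ = [9.377e-05, 1.172e-04, 4.220e-05]  ψ = [2, 2, 1]  (obs o_3=0)
t=4: δ = [7.814e-06, 6.512e-06, 9.768e-06]  ψ = [0, 1, 1]  (obs o_4=4)
t=5: δ = [2.713e-07, 1.017e-06, 1.357e-06]  ψ = [2, 2, 1]  (obs o_5=2)
backtrack: best end state = 2; path = [0, 0, 2, 1, 1, 2]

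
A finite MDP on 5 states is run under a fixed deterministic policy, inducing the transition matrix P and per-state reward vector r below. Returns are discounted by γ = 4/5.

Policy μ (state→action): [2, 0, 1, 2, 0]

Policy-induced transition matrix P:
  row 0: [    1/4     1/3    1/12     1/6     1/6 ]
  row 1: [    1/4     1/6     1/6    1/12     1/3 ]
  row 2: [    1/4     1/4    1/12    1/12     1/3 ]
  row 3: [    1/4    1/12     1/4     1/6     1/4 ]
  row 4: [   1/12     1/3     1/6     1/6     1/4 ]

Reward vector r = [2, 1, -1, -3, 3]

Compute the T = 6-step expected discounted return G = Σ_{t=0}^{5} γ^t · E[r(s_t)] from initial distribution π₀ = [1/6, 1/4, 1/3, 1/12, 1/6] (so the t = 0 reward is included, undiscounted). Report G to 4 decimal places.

G = 3.0478

t=0: π = [0.1667, 0.2500, 0.3333, 0.0833, 0.1667], E[r] = 0.5000, γ^t·E[r] = 0.500000, running G = 0.500000
t=1: π = [0.2222, 0.2431, 0.1319, 0.1181, 0.2847], E[r] = 1.0556, γ^t·E[r] = 0.844444, running G = 1.344444
t=2: π = [0.2025, 0.2523, 0.1470, 0.1354, 0.2627], E[r] = 0.8924, γ^t·E[r] = 0.571111, running G = 1.915556
t=3: π = [0.2062, 0.2452, 0.1488, 0.1334, 0.2664], E[r] = 0.9078, γ^t·E[r] = 0.464790, running G = 2.380346
t=4: π = [0.2056, 0.2467, 0.1482, 0.1338, 0.2656], E[r] = 0.9052, γ^t·E[r] = 0.370759, running G = 2.751105
t=5: π = [0.2057, 0.2464, 0.1483, 0.1338, 0.2658], E[r] = 0.9056, γ^t·E[r] = 0.296740, running G = 3.047844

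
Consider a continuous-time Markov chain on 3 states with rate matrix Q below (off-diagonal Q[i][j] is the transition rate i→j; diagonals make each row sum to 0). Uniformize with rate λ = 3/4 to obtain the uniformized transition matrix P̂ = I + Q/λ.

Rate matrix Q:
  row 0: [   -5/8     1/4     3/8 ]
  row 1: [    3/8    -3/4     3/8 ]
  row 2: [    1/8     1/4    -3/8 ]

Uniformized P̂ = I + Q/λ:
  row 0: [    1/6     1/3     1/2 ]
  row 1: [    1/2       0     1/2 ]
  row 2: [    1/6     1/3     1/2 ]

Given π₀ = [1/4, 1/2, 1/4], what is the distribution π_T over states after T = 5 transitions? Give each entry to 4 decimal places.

π = [0.2510, 0.2490, 0.5000]

t=0: π = [0.2500, 0.5000, 0.2500]
t=1: π = [0.3333, 0.1667, 0.5000]
t=2: π = [0.2222, 0.2778, 0.5000]
t=3: π = [0.2593, 0.2407, 0.5000]
t=4: π = [0.2469, 0.2531, 0.5000]
t=5: π = [0.2510, 0.2490, 0.5000]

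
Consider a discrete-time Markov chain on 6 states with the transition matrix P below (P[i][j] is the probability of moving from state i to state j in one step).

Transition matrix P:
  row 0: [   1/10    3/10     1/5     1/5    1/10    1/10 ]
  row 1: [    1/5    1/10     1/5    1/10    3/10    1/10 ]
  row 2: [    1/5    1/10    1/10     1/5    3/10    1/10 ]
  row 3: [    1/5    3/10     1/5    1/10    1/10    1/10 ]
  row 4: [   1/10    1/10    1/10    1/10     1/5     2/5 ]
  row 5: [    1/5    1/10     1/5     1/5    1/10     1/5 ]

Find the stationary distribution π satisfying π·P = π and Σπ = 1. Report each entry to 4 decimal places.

π = [0.1651, 0.1631, 0.1651, 0.1503, 0.1840, 0.1725]

Balance equations π_j = Σ_i π_i·P[i][j]:
  π_0 = 1/10·π_0 + 1/5·π_1 + 1/5·π_2 + 1/5·π_3 + 1/10·π_4 + 1/5·π_5
  π_1 = 3/10·π_0 + 1/10·π_1 + 1/10·π_2 + 3/10·π_3 + 1/10·π_4 + 1/10·π_5
  π_2 = 1/5·π_0 + 1/5·π_1 + 1/10·π_2 + 1/5·π_3 + 1/10·π_4 + 1/5·π_5
  π_3 = 1/5·π_0 + 1/10·π_1 + 1/5·π_2 + 1/10·π_3 + 1/10·π_4 + 1/5·π_5
  π_4 = 1/10·π_0 + 3/10·π_1 + 3/10·π_2 + 1/10·π_3 + 1/5·π_4 + 1/10·π_5
  normalize: π_0 + π_1 + π_2 + π_3 + π_4 + π_5 = 1
Solving the linear system gives exactly π = [941/5700, 1859/11400, 941/5700, 571/3800, 1049/5700, 983/5700].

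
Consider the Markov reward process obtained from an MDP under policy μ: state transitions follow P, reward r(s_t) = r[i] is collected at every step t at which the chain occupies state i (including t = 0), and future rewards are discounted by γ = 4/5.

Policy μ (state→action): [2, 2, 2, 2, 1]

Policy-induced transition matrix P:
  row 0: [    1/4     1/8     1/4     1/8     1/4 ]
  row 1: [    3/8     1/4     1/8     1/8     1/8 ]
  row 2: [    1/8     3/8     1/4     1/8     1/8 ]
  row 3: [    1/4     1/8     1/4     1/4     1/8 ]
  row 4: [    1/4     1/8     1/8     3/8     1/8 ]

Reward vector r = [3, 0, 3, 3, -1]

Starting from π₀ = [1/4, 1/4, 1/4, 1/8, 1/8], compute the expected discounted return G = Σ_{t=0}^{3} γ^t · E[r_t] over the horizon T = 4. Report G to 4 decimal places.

G = 5.1615

t=0: π = [0.2500, 0.2500, 0.2500, 0.1250, 0.1250], E[r] = 1.7500, γ^t·E[r] = 1.750000, running G = 1.750000
t=1: π = [0.2500, 0.2188, 0.2031, 0.1719, 0.1563], E[r] = 1.7188, γ^t·E[r] = 1.375000, running G = 3.125000
t=2: π = [0.2520, 0.2031, 0.2031, 0.1855, 0.1563], E[r] = 1.7656, γ^t·E[r] = 1.130000, running G = 4.255000
t=3: π = [0.2500, 0.2012, 0.2051, 0.1873, 0.1565], E[r] = 1.7705, γ^t·E[r] = 0.906500, running G = 5.161500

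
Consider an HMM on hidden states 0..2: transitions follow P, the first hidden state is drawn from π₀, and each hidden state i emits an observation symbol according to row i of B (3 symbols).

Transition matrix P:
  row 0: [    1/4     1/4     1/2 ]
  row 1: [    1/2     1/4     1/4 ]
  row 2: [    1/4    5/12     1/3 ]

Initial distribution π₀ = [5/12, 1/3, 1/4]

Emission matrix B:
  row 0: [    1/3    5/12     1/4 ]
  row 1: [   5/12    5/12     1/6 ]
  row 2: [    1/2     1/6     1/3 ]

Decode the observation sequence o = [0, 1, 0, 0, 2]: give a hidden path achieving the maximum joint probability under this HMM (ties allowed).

path = [1, 0, 2, 1, 0]

t=0: δ = [1.389e-01, 1.389e-01, 1.250e-01]  (obs o_0=0)
t=1: δ = [2.894e-02, 2.170e-02, 1.157e-02]  ψ = [1, 2, 0]  (obs o_1=1)
t=2: δ = [3.617e-03, 3.014e-03, 7.234e-03]  ψ = [1, 0, 0]  (obs o_2=0)
t=3: δ = [6.028e-04, 1.256e-03, 1.206e-03]  ψ = [2, 2, 2]  (obs o_3=0)
t=4: δ = [1.570e-04, 8.372e-05, 1.340e-04]  ψ = [1, 2, 2]  (obs o_4=2)
backtrack: best end state = 0; path = [1, 0, 2, 1, 0]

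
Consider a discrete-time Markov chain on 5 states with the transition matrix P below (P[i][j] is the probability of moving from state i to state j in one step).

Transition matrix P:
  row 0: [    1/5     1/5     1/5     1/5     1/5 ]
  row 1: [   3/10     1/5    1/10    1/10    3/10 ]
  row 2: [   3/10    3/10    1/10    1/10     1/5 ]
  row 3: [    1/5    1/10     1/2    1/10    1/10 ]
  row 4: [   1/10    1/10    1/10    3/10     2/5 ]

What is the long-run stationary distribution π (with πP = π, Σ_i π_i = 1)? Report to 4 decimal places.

Balance equations π_j = Σ_i π_i·P[i][j]:
  π_0 = 1/5·π_0 + 3/10·π_1 + 3/10·π_2 + 1/5·π_3 + 1/10·π_4
  π_1 = 1/5·π_0 + 1/5·π_1 + 3/10·π_2 + 1/10·π_3 + 1/10·π_4
  π_2 = 1/5·π_0 + 1/10·π_1 + 1/10·π_2 + 1/2·π_3 + 1/10·π_4
  π_3 = 1/5·π_0 + 1/10·π_1 + 1/10·π_2 + 1/10·π_3 + 3/10·π_4
  normalize: π_0 + π_1 + π_2 + π_3 + π_4 = 1
Solving the linear system gives exactly π = [541/2557, 452/2557, 485/2557, 438/2557, 641/2557].

π = [0.2116, 0.1768, 0.1897, 0.1713, 0.2507]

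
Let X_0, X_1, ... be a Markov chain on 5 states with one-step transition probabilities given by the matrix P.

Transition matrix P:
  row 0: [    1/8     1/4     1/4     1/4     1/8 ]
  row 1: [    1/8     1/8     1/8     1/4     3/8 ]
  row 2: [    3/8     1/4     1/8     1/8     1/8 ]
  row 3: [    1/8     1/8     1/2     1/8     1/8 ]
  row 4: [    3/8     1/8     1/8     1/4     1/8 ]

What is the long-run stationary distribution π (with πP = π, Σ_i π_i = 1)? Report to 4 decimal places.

π = [0.2243, 0.1814, 0.2269, 0.1970, 0.1704]

Balance equations π_j = Σ_i π_i·P[i][j]:
  π_0 = 1/8·π_0 + 1/8·π_1 + 3/8·π_2 + 1/8·π_3 + 3/8·π_4
  π_1 = 1/4·π_0 + 1/8·π_1 + 1/4·π_2 + 1/8·π_3 + 1/8·π_4
  π_2 = 1/4·π_0 + 1/8·π_1 + 1/8·π_2 + 1/2·π_3 + 1/8·π_4
  π_3 = 1/4·π_0 + 1/4·π_1 + 1/8·π_2 + 1/8·π_3 + 1/4·π_4
  normalize: π_0 + π_1 + π_2 + π_3 + π_4 = 1
Solving the linear system gives exactly π = [345/1538, 279/1538, 349/1538, 303/1538, 131/769].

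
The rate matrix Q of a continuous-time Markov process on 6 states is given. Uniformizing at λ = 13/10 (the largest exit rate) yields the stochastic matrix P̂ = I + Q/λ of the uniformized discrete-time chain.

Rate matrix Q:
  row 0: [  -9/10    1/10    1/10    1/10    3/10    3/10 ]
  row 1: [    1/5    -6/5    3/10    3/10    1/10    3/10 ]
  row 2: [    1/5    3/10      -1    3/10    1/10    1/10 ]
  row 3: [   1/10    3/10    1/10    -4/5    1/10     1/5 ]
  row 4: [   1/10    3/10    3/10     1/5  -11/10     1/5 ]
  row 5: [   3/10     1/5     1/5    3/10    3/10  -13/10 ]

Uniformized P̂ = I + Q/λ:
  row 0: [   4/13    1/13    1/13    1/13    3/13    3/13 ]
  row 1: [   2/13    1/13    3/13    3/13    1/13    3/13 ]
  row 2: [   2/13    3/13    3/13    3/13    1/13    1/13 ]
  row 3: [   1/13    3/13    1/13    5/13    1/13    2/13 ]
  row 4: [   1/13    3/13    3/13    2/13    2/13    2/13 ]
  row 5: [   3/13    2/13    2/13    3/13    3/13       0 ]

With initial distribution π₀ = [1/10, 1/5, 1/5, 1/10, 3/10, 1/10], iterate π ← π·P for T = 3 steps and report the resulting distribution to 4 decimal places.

π = [0.1617, 0.1689, 0.1596, 0.2312, 0.1337, 0.1449]

t=0: π = [0.1000, 0.2000, 0.2000, 0.1000, 0.3000, 0.1000]
t=1: π = [0.1462, 0.1769, 0.1923, 0.2077, 0.1308, 0.1462]
t=2: π = [0.1615, 0.1698, 0.1651, 0.2302, 0.1320, 0.1414]
t=3: π = [0.1617, 0.1689, 0.1596, 0.2312, 0.1337, 0.1449]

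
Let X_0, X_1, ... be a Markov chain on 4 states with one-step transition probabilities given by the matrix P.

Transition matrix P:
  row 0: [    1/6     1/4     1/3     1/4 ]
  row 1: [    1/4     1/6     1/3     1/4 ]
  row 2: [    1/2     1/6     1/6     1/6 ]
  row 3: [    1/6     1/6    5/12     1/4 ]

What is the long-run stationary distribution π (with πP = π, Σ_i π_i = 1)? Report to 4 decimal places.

Balance equations π_j = Σ_i π_i·P[i][j]:
  π_0 = 1/6·π_0 + 1/4·π_1 + 1/2·π_2 + 1/6·π_3
  π_1 = 1/4·π_0 + 1/6·π_1 + 1/6·π_2 + 1/6·π_3
  π_2 = 1/3·π_0 + 1/3·π_1 + 1/6·π_2 + 5/12·π_3
  normalize: π_0 + π_1 + π_2 + π_3 = 1
Solving the linear system gives exactly π = [622/2197, 418/2197, 51/169, 38/169].

π = [0.2831, 0.1903, 0.3018, 0.2249]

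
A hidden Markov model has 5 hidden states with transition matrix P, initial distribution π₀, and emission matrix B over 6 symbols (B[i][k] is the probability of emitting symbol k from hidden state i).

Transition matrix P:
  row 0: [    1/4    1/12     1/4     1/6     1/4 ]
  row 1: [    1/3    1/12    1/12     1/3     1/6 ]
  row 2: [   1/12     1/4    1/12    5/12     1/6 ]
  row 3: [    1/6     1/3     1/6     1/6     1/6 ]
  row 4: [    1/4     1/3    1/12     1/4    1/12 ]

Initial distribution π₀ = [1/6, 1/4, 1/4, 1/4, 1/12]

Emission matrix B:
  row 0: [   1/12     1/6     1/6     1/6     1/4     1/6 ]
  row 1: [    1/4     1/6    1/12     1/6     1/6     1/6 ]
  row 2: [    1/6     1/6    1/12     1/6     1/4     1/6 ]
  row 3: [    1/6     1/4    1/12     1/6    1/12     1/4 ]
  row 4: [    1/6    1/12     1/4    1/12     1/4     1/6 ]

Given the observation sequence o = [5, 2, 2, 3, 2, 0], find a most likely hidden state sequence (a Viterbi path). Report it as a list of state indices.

path = [1, 0, 4, 0, 4, 1]

t=0: δ = [2.778e-02, 4.167e-02, 4.167e-02, 6.250e-02, 1.389e-02]  (obs o_0=5)
t=1: δ = [2.315e-03, 1.736e-03, 8.681e-04, 1.447e-03, 2.604e-03]  ψ = [1, 3, 3, 2, 3]  (obs o_1=2)
t=2: δ = [1.085e-04, 7.234e-05, 4.823e-05, 5.425e-05, 1.447e-04]  ψ = [4, 4, 0, 4, 0]  (obs o_2=2)
t=3: δ = [6.028e-06, 8.038e-06, 4.521e-06, 6.028e-06, 2.261e-06]  ψ = [4, 4, 0, 4, 0]  (obs o_3=3)
t=4: δ = [4.465e-07, 1.674e-07, 1.256e-07, 2.233e-07, 3.768e-07]  ψ = [1, 3, 0, 1, 0]  (obs o_4=2)
t=5: δ = [9.303e-09, 3.140e-08, 1.861e-08, 1.570e-08, 1.861e-08]  ψ = [0, 4, 0, 4, 0]  (obs o_5=0)
backtrack: best end state = 1; path = [1, 0, 4, 0, 4, 1]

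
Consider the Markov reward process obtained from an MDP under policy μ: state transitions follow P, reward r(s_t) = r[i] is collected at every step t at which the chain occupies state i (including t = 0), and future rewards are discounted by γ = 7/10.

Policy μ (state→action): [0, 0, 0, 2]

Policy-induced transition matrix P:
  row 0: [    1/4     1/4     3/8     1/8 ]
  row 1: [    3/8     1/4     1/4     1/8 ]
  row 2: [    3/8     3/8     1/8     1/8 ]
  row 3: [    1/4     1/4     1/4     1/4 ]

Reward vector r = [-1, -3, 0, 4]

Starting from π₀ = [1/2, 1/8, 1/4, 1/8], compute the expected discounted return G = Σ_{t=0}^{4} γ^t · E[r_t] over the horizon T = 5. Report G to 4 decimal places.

t=0: π = [0.5000, 0.1250, 0.2500, 0.1250], E[r] = -0.3750, γ^t·E[r] = -0.375000, running G = -0.375000
t=1: π = [0.2969, 0.2813, 0.2813, 0.1406], E[r] = -0.5781, γ^t·E[r] = -0.404688, running G = -0.779688
t=2: π = [0.3203, 0.2852, 0.2520, 0.1426], E[r] = -0.6055, γ^t·E[r] = -0.296680, running G = -1.076367
t=3: π = [0.3171, 0.2815, 0.2585, 0.1428], E[r] = -0.5903, γ^t·E[r] = -0.202484, running G = -1.278851
t=4: π = [0.3175, 0.2823, 0.2573, 0.1429], E[r] = -0.5930, γ^t·E[r] = -0.142391, running G = -1.421242

G = -1.4212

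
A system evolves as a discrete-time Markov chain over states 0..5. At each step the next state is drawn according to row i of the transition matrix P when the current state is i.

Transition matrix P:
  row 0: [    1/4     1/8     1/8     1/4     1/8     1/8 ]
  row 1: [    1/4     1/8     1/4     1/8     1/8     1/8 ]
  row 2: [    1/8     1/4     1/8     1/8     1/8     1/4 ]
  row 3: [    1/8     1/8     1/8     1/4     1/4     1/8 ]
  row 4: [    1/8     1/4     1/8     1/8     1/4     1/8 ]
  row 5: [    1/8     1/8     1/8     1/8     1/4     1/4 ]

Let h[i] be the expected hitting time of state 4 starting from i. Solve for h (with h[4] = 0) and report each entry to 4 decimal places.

First-step conditioning: h[4] = 0; for i ≠ 4, h[i] = 1 + Σ_k P[i][k]·h[k].
  h[0] = 1 + 1/4·h[0] + 1/8·h[1] + 1/8·h[2] + 1/4·h[3] + 1/8·h[5]
  h[1] = 1 + 1/4·h[0] + 1/8·h[1] + 1/4·h[2] + 1/8·h[3] + 1/8·h[5]
  h[2] = 1 + 1/8·h[0] + 1/4·h[1] + 1/8·h[2] + 1/8·h[3] + 1/4·h[5]
  h[3] = 1 + 1/8·h[0] + 1/8·h[1] + 1/8·h[2] + 1/4·h[3] + 1/8·h[5]
  h[5] = 1 + 1/8·h[0] + 1/8·h[1] + 1/8·h[2] + 1/8·h[3] + 1/4·h[5]
Solving the 5×5 linear system over states ≠ 4 gives exactly h = [112/19, 1024/171, 1010/171, 98/19, 0, 98/19] (h[4] = 0 is the target).

h = [5.8947, 5.9883, 5.9064, 5.1579, 0.0000, 5.1579]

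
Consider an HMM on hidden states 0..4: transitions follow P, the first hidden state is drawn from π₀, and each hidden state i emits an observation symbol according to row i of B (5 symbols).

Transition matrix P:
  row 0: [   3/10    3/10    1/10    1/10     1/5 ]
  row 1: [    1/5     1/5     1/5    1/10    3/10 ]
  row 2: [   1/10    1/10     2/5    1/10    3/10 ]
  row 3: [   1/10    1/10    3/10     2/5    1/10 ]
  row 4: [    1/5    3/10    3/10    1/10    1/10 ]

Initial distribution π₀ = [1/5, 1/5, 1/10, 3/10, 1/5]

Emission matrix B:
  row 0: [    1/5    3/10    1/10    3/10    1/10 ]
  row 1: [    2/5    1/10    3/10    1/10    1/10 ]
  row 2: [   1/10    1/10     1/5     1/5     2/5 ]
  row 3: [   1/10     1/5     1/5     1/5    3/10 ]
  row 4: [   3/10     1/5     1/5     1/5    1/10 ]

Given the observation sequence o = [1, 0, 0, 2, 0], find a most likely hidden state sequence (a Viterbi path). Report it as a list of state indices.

path = [0, 1, 4, 1, 4]

t=0: δ = [6.000e-02, 2.000e-02, 1.000e-02, 6.000e-02, 4.000e-02]  (obs o_0=1)
t=1: δ = [3.600e-03, 7.200e-03, 1.800e-03, 2.400e-03, 3.600e-03]  ψ = [0, 0, 3, 3, 0]  (obs o_1=0)
t=2: δ = [2.880e-04, 5.760e-04, 1.440e-04, 9.600e-05, 6.480e-04]  ψ = [1, 1, 1, 3, 1]  (obs o_2=0)
t=3: δ = [1.296e-05, 5.832e-05, 3.888e-05, 1.296e-05, 3.456e-05]  ψ = [4, 4, 4, 4, 1]  (obs o_3=2)
t=4: δ = [2.333e-06, 4.666e-06, 1.555e-06, 5.832e-07, 5.249e-06]  ψ = [1, 1, 2, 1, 1]  (obs o_4=0)
backtrack: best end state = 4; path = [0, 1, 4, 1, 4]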